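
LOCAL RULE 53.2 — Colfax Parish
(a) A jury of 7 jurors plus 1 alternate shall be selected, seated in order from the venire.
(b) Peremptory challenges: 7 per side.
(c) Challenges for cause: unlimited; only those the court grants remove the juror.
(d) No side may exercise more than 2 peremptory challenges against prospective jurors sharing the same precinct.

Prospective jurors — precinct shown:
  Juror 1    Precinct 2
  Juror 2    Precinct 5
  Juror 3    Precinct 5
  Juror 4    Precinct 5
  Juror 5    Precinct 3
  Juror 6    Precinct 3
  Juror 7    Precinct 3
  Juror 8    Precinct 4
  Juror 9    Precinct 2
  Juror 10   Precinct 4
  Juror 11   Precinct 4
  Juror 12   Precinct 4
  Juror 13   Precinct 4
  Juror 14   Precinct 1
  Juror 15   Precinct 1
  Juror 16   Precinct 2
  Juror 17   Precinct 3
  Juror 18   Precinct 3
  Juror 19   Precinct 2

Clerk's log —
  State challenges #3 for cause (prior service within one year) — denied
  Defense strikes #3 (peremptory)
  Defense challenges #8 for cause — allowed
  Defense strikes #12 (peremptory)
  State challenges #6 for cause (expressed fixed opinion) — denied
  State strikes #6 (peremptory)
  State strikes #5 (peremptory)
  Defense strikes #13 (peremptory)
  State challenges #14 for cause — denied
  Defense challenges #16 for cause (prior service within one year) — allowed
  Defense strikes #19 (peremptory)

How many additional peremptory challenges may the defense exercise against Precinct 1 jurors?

2

Defense peremptories so far: #3, #12, #13, #19 — 4 of 7 used, 3 left overall.
Against Precinct 1: none yet — per-precinct cap 2 leaves 2.
Binding limit: min(3, 2) = 2.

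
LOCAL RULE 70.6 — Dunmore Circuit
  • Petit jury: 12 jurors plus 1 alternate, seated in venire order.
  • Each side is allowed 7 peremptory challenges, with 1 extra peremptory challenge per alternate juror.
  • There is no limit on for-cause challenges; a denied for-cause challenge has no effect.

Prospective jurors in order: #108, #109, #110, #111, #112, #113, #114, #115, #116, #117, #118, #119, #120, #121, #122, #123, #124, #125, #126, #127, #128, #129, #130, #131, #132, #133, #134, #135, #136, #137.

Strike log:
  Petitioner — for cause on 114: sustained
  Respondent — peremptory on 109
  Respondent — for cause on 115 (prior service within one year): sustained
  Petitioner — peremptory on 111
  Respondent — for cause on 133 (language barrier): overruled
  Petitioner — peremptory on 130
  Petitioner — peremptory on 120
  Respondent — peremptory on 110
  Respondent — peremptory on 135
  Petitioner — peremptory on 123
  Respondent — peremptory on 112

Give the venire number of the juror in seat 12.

127

Removed: #109, #110, #111, #112, #114, #115, #120, #123, #130, #135. (#133 stays — for-cause denied.)
Seating in order: seats 1–12 → #108, #113, #116, #117, #118, #119, #121, #122, #124, #125, #126, #127; alternates → #128.
So seat 12 is #127.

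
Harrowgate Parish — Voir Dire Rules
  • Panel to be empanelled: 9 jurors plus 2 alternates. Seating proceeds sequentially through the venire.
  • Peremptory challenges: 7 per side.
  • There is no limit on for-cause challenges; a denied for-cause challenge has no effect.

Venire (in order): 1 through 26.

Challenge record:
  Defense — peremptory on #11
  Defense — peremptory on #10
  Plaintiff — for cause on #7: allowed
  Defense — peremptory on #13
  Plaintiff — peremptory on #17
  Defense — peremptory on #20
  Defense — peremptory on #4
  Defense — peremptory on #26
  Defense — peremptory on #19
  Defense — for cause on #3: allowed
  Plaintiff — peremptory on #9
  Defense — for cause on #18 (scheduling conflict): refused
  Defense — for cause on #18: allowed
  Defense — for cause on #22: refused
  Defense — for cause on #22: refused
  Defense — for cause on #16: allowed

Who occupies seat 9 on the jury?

21

Removed: #3, #4, #7, #9, #10, #11, #13, #16, #17, #18, #19, #20, #26. (#22 stays — for-cause denied.)
Filling seats in venire order through position 9: #1, #2, #5, #6, #8, #12, #14, #15, #21.
So seat 9 is #21.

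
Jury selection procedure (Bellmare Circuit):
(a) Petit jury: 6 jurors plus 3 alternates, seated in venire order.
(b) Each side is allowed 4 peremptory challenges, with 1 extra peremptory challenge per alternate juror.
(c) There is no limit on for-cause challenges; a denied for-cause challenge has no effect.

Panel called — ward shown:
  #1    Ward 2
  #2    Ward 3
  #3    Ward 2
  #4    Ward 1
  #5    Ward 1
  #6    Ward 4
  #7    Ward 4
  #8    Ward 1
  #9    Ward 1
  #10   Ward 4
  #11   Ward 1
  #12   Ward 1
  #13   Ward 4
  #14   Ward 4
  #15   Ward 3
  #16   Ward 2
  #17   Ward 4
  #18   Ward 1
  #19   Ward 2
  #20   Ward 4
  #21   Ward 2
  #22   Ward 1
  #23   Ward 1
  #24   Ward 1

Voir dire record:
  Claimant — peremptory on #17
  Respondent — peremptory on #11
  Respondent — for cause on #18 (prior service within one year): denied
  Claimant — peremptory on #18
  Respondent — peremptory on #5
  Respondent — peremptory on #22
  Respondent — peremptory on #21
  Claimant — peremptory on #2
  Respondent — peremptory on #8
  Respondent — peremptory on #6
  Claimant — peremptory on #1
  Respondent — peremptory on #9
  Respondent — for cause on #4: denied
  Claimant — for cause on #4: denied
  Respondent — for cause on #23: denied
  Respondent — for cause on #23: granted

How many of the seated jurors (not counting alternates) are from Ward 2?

1

Removed: #1, #2, #5, #6, #8, #9, #11, #17, #18, #21, #22, #23.
Seated jurors 1–6: #3, #4, #7, #10, #12, #13 (alternates #14, #15, #16 not counted).
Of those, in Ward 2: #3 → 1.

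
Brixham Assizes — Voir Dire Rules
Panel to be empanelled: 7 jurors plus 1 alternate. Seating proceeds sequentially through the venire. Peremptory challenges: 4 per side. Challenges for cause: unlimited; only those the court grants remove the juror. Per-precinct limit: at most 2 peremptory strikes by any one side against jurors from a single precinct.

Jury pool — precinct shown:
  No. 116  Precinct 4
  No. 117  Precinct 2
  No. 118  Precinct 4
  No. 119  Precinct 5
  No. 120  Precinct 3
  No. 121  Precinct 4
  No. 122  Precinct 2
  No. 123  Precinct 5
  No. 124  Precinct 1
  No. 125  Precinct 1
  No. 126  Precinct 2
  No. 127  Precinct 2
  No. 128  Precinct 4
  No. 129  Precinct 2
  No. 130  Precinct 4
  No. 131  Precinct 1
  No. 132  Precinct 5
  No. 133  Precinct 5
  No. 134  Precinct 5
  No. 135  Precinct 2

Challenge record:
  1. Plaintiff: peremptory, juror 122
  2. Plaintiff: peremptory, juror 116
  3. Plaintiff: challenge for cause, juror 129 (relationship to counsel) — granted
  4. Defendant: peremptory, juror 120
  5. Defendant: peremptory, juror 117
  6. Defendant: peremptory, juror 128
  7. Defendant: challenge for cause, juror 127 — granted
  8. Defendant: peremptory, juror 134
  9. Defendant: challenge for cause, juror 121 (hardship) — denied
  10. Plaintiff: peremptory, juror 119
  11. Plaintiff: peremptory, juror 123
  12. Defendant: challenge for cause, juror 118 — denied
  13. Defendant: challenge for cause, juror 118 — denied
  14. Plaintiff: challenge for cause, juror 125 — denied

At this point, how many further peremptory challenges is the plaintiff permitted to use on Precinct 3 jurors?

0

Plaintiff peremptories so far: #122, #116, #119, #123 — 4 of 4 used, 0 left overall.
Against Precinct 3: none yet — per-precinct cap 2 leaves 2.
Binding limit: min(0, 2) = 0.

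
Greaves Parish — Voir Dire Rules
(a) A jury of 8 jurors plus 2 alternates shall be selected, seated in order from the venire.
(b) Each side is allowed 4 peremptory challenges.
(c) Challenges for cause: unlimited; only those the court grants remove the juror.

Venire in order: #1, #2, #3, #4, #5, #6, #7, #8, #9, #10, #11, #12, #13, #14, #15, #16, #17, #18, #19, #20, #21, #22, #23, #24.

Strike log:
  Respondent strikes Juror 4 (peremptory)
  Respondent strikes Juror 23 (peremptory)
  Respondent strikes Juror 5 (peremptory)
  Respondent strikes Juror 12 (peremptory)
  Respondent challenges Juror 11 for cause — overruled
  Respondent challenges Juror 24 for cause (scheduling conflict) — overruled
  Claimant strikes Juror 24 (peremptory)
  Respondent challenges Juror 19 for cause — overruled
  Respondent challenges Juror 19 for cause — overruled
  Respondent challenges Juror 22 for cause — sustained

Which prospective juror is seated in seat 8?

10

Removed: #4, #5, #12, #22, #23, #24. (#11, #19 stay — for-cause denied.)
Seating in order: seats 1–8 → #1, #2, #3, #6, #7, #8, #9, #10; alternates → #11, #13.
So seat 8 is #10.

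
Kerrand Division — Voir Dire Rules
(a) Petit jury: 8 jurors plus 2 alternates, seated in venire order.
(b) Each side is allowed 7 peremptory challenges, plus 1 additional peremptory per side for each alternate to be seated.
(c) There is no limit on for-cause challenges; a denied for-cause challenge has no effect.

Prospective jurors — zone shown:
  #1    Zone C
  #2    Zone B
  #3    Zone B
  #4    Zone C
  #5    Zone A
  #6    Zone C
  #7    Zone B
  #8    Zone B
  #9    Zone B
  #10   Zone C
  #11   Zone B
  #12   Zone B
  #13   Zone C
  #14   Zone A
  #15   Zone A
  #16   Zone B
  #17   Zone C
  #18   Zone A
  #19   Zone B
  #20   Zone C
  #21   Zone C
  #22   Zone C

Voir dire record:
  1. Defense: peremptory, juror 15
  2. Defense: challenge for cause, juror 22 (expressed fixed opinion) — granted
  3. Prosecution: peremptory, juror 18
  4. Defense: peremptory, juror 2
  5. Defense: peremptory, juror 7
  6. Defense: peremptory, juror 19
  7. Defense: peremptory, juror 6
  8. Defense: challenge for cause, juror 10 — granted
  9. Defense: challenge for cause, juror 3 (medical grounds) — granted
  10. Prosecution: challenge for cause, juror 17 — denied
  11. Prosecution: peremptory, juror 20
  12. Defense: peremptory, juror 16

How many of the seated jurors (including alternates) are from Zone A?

2

Removed: #2, #3, #6, #7, #10, #15, #16, #18, #19, #20, #22.
Seated (10 incl. alternates): #1, #4, #5, #8, #9, #11, #12, #13, #14, #17.
Of those, in Zone A: #5, #14 → 2.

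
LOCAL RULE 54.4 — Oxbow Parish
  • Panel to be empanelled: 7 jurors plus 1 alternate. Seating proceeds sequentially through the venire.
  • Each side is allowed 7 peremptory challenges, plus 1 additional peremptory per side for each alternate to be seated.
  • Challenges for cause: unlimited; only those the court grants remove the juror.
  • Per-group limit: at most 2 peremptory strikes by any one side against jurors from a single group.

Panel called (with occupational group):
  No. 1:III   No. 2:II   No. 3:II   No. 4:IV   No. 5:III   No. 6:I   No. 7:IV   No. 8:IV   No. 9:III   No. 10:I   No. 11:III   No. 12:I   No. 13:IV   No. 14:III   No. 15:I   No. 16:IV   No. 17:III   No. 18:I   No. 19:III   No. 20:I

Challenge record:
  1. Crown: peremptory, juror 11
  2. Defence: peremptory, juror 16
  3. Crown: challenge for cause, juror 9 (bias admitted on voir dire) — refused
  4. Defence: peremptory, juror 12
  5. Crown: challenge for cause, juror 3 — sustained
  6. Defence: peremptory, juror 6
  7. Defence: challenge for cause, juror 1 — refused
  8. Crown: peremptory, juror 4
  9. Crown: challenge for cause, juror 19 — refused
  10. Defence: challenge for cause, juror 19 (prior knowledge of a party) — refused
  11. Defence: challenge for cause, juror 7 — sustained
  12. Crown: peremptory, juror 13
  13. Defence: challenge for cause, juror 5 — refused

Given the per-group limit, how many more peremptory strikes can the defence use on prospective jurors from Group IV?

1

Defence peremptories so far: #16, #12, #6 — 3 of 8 used, 5 left overall.
Against Group IV: #16 — 1 used; per-group cap 2 leaves 1.
Binding limit: min(5, 1) = 1.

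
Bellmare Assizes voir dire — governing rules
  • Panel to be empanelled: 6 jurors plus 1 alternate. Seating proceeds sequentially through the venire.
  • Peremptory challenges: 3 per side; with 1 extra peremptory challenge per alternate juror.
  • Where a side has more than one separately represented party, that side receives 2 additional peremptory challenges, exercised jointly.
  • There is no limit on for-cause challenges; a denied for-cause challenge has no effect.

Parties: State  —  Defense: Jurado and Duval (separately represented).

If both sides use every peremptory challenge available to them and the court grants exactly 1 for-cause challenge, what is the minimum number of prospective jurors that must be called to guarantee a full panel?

18

Seats to fill: 6 + 1 alternates = 7.
Peremptories — State: 3 + 1×1 = 4; Defense: 3 + 1×1 + 2 = 6; total 10.
For-cause removals: 1.
Minimum venire: 7 + 10 + 1 = 18.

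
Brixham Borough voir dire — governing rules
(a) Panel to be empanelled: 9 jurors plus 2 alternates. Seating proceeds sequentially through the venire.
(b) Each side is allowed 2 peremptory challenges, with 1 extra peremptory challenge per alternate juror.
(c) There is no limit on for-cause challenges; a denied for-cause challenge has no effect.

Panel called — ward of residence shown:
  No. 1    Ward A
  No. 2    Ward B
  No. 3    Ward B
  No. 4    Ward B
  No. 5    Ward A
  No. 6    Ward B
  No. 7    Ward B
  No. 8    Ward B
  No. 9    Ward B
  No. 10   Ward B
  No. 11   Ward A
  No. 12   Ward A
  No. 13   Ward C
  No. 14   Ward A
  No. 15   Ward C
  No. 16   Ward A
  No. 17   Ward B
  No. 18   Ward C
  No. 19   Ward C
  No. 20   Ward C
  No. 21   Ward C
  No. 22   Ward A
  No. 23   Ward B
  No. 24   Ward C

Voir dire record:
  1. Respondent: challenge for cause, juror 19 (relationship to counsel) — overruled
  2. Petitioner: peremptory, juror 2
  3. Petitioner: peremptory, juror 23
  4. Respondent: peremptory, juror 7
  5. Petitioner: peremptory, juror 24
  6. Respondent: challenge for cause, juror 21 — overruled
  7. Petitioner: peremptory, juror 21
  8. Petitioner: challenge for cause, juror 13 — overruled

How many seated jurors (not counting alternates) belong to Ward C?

0

Removed: #2, #7, #21, #23, #24.
Seated jurors 1–9: #1, #3, #4, #5, #6, #8, #9, #10, #11 (alternates #12, #13 not counted).
None of those are in Ward C → 0.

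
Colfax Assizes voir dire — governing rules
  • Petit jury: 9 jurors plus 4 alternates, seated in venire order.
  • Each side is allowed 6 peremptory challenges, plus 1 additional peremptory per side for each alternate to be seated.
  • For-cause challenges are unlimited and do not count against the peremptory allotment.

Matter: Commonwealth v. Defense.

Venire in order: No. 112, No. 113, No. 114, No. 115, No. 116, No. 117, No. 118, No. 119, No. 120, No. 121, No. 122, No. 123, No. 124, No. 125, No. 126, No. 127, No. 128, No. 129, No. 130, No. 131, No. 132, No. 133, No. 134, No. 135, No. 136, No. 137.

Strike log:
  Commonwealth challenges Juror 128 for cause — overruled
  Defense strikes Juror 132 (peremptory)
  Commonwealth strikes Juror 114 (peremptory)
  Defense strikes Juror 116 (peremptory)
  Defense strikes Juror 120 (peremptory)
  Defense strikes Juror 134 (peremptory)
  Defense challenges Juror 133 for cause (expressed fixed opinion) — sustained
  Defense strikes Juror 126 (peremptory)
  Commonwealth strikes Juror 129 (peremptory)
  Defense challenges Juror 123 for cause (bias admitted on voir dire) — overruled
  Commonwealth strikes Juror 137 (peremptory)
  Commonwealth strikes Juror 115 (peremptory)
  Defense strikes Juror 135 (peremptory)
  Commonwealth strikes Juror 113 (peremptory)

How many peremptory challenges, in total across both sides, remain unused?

9

Commonwealth allotment: 6 base + 1 × 4 alternates = 10. Defense allotment: 6 base + 1 × 4 alternates = 10.
Commonwealth peremptories used: #114, #129, #137, #115, #113 — 5 (the for-cause on #128 doesn't count).
Defense peremptories used: #132, #116, #120, #134, #126, #135 — 6 (for-cause on #133, #123 don't count).
Remaining: (10 − 5) + (10 − 6) = 9.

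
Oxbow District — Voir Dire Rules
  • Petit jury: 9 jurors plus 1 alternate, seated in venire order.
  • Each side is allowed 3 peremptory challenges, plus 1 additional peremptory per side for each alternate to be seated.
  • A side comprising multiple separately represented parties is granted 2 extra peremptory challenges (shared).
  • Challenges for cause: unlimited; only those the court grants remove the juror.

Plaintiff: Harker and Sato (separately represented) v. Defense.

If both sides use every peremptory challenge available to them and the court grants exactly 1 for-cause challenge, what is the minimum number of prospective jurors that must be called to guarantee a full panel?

21

Seats to fill: 9 + 1 alternates = 10.
Peremptories — Plaintiff: 3 + 1×1 + 2 = 6; Defense: 3 + 1×1 = 4; total 10.
For-cause removals: 1.
Minimum venire: 10 + 10 + 1 = 21.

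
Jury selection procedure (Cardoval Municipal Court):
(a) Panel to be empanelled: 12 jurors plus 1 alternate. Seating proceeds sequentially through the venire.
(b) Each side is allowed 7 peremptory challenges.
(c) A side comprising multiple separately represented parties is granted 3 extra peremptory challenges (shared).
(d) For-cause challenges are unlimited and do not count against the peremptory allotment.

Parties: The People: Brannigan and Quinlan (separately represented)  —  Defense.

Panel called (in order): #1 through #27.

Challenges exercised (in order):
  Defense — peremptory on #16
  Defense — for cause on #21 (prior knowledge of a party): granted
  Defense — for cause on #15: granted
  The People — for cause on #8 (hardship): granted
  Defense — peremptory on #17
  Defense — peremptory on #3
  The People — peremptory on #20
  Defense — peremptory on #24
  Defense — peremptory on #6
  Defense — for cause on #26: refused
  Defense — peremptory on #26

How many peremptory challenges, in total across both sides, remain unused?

10

The People allotment: 7 base + 3 multi-party = 10. Defense allotment: 7.
The People peremptories used: #20 — 1 (the for-cause on #8 doesn't count).
Defense peremptories used: #16, #17, #3, #24, #6, #26 — 6 (for-cause on #21, #15, #26 don't count).
Remaining: (10 − 1) + (7 − 6) = 10.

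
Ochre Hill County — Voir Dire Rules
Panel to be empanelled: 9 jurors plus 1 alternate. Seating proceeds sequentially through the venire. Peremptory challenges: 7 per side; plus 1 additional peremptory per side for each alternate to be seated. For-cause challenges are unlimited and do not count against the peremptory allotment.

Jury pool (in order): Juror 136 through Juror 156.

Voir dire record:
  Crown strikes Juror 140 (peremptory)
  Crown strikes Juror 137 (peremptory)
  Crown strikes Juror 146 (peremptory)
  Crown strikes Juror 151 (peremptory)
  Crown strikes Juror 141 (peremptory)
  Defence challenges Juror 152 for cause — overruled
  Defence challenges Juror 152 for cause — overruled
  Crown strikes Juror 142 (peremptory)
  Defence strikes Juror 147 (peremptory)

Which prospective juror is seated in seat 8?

Removed: #137, #140, #141, #142, #146, #147, #151. (#152 stays — for-cause denied.)
Seating in order: seats 1–9 → #136, #138, #139, #143, #144, #145, #148, #149, #150; alternates → #152.
So seat 8 is #149.

149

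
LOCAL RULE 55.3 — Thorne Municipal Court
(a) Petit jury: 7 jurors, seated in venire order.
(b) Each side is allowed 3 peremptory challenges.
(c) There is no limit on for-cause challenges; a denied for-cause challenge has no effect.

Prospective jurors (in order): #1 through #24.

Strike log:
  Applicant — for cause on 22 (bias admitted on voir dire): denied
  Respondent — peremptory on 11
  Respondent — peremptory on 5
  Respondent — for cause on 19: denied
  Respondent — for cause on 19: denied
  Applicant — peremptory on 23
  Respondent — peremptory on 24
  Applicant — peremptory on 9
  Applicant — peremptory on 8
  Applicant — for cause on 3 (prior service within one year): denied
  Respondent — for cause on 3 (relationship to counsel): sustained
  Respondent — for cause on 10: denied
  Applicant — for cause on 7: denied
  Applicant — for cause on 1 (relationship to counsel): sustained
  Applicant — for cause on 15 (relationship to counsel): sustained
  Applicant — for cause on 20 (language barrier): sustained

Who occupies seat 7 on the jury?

Removed: #1, #3, #5, #8, #9, #11, #15, #20, #23, #24. (#7, #10, #19, #22 stay — for-cause denied.)
Seating in order: seats 1–7 → #2, #4, #6, #7, #10, #12, #13.
So seat 7 is #13.

13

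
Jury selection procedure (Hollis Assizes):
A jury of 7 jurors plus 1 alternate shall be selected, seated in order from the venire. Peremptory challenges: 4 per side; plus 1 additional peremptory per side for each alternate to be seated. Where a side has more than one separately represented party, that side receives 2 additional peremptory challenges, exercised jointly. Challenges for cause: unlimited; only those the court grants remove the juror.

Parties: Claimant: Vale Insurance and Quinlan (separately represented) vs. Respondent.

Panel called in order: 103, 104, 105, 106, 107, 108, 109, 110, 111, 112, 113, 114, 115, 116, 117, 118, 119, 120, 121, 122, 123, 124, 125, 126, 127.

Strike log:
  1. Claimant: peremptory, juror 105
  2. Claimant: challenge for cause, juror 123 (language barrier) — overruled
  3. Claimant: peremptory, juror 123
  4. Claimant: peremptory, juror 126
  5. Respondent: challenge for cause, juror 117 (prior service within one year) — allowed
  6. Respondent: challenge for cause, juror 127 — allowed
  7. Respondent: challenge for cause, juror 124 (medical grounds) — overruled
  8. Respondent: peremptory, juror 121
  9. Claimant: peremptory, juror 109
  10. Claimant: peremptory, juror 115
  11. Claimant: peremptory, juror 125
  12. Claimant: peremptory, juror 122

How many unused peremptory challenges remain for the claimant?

0

Claimant allotment: 4 base + 1 × 1 alternate + 2 multi-party = 7.
Claimant peremptories used: #105, #123, #126, #109, #115, #125, #122 — 7 (the for-cause on #123 doesn't count).
Remaining: 7 − 7 = 0.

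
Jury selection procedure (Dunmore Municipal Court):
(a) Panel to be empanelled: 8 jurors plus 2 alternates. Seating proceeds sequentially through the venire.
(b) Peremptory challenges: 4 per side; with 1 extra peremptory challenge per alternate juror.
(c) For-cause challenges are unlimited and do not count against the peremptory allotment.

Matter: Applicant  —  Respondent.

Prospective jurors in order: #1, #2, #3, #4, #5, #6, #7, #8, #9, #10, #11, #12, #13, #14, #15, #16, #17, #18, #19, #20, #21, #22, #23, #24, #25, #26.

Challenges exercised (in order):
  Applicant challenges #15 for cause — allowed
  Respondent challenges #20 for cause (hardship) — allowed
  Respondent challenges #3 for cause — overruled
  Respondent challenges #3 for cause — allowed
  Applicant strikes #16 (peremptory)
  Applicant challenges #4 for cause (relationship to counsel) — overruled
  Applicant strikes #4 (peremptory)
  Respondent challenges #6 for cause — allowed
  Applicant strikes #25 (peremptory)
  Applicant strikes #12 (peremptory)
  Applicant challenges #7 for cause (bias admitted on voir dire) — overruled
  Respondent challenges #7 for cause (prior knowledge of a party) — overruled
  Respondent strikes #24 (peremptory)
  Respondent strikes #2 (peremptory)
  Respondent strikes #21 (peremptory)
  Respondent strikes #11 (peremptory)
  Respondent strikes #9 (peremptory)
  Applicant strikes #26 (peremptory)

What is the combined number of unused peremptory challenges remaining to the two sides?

2

Applicant allotment: 4 base + 1 × 2 alternates = 6. Respondent allotment: 4 base + 1 × 2 alternates = 6.
Applicant peremptories used: #16, #4, #25, #12, #26 — 5 (for-cause on #15, #4, #7 don't count).
Respondent peremptories used: #24, #2, #21, #11, #9 — 5 (for-cause on #20, #3, #3, #6, #7 don't count).
Remaining: (6 − 5) + (6 − 5) = 2.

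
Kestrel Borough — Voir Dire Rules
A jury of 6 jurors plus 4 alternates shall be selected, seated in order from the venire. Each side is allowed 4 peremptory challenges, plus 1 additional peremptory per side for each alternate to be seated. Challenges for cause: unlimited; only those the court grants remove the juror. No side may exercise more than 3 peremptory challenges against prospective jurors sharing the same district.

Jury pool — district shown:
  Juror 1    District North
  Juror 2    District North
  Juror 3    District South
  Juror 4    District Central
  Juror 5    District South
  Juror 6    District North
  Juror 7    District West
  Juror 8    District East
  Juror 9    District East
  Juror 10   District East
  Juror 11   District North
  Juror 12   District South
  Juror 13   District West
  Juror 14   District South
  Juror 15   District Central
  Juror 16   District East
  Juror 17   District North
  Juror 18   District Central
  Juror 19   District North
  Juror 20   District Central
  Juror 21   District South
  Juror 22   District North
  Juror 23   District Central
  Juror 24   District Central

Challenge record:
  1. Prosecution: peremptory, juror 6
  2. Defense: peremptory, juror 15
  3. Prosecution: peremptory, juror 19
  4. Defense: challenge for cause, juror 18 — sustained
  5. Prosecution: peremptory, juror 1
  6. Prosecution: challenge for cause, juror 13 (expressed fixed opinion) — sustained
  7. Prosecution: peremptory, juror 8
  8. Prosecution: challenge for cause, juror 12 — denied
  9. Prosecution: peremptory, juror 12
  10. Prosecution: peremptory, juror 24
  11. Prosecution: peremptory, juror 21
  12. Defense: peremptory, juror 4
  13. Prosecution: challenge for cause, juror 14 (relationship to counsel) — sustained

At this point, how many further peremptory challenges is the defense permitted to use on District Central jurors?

1

Defense peremptories so far: #15, #4 — 2 of 8 used, 6 left overall.
Against District Central: #15, #4 — 2 used; per-district cap 3 leaves 1.
Binding limit: min(6, 1) = 1.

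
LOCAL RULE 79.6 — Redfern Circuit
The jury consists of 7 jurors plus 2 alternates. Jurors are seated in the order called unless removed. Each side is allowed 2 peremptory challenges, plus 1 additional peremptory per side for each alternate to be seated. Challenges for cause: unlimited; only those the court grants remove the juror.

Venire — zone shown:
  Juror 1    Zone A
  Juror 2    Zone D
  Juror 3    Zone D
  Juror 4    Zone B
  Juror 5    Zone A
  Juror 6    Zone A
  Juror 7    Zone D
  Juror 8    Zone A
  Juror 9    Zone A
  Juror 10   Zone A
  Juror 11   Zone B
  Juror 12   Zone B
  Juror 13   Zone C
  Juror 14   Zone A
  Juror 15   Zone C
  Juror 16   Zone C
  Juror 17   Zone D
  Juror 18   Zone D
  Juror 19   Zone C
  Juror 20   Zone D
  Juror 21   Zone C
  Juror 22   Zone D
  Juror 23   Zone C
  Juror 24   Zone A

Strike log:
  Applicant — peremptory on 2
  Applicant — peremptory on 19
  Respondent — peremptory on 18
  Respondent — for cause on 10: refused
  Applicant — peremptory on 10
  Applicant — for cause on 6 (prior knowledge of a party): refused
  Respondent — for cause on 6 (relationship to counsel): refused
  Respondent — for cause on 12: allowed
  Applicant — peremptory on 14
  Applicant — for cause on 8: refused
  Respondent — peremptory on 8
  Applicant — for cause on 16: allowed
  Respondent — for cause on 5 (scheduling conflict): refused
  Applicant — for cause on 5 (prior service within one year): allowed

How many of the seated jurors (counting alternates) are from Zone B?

2

Removed: #2, #5, #8, #10, #12, #14, #16, #18, #19.
Seated (9 incl. alternates): #1, #3, #4, #6, #7, #9, #11, #13, #15.
Of those, in Zone B: #4, #11 → 2.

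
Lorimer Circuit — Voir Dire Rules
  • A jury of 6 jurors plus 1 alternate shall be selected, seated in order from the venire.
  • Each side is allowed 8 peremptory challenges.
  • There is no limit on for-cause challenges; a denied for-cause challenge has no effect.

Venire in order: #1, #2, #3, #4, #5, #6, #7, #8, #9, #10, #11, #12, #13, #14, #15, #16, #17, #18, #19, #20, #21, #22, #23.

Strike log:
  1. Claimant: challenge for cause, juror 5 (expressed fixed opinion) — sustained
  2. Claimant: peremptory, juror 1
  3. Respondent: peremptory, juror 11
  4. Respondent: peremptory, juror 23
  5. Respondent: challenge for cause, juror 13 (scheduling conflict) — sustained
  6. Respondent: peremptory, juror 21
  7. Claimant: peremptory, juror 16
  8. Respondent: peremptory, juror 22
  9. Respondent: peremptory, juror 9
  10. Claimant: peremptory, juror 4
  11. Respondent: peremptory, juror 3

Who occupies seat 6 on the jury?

12

Removed: #1, #3, #4, #5, #9, #11, #13, #16, #21, #22, #23.
Seating in order: seats 1–6 → #2, #6, #7, #8, #10, #12; alternates → #14.
So seat 6 is #12.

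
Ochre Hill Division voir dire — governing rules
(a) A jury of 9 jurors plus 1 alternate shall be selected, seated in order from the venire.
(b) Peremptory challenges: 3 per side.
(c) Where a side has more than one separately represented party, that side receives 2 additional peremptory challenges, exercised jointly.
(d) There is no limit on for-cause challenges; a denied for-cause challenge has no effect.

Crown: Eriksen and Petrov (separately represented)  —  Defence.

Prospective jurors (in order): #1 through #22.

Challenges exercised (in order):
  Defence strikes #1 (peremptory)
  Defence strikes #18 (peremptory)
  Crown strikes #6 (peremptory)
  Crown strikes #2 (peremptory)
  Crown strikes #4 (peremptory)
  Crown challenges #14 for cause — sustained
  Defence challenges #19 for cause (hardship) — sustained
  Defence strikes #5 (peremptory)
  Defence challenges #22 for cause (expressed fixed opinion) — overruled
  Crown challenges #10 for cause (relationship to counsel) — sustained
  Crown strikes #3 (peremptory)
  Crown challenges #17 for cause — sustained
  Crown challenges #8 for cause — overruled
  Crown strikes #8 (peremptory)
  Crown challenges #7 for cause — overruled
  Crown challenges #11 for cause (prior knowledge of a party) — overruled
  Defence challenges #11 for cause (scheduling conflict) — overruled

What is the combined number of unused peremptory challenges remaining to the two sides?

0

Crown allotment: 3 base + 2 multi-party = 5. Defence allotment: 3.
Crown peremptories used: #6, #2, #4, #3, #8 — 5 (for-cause on #14, #10, #17, #8, #7, #11 don't count).
Defence peremptories used: #1, #18, #5 — 3 (for-cause on #19, #22, #11 don't count).
Remaining: (5 − 5) + (3 − 3) = 0.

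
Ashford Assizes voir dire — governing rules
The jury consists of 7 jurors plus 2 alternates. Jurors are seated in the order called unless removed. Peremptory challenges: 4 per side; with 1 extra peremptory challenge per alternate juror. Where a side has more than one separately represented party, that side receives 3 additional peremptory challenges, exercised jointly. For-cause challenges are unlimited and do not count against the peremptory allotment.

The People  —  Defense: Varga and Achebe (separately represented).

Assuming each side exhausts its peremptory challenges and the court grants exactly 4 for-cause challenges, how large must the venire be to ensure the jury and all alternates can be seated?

28

Seats to fill: 7 + 2 alternates = 9.
Peremptories — The People: 4 + 1×2 = 6; Defense: 4 + 1×2 + 3 = 9; total 15.
For-cause removals: 4.
Minimum venire: 9 + 15 + 4 = 28.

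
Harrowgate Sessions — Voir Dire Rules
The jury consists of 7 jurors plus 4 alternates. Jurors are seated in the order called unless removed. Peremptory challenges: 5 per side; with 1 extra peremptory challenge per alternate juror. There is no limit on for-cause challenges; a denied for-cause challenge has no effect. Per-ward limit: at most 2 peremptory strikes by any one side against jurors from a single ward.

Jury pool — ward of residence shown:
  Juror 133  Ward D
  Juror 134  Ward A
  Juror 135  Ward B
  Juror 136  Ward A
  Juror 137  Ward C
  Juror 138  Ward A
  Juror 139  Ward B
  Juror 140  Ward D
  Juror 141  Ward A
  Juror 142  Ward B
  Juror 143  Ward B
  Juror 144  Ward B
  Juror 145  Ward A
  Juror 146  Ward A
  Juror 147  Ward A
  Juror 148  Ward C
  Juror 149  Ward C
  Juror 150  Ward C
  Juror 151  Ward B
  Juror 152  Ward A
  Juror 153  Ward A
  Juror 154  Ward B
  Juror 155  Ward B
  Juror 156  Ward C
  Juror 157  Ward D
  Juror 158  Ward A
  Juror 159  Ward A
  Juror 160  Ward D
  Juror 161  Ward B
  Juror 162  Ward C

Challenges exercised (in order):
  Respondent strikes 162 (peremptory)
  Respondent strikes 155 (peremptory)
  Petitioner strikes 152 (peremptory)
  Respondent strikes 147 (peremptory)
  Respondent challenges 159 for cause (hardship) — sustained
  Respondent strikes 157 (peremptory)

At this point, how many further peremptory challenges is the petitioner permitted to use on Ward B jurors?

Petitioner peremptories so far: #152 — 1 of 9 used, 8 left overall.
Against Ward B: none yet — per-ward cap 2 leaves 2.
Binding limit: min(8, 2) = 2.

2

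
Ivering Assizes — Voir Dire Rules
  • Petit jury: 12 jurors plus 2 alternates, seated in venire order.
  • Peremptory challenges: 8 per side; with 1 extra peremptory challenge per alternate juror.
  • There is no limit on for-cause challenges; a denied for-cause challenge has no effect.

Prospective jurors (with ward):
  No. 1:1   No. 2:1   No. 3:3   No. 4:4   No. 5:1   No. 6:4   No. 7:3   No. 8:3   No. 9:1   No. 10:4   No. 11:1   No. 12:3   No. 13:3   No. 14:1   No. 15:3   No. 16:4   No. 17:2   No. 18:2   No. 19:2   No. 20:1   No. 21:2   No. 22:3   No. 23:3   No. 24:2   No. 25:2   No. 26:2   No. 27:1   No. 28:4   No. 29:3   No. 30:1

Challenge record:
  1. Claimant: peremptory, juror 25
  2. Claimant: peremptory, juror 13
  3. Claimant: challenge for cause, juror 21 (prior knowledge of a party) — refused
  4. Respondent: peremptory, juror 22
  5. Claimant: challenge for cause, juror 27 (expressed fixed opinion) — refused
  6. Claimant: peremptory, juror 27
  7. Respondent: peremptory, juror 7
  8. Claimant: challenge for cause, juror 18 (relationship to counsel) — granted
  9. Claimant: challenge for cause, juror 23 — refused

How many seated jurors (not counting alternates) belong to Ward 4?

3

Removed: #7, #13, #18, #22, #25, #27.
Seated jurors 1–12: #1, #2, #3, #4, #5, #6, #8, #9, #10, #11, #12, #14 (alternates #15, #16 not counted).
Of those, in Ward 4: #4, #6, #10 → 3.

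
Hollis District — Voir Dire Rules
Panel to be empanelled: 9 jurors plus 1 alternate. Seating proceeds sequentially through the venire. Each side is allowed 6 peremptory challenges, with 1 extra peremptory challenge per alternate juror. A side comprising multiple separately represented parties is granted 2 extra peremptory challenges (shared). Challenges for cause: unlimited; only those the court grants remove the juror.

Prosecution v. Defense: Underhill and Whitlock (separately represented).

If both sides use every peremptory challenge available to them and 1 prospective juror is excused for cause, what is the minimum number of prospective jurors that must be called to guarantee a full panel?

27

Seats to fill: 9 + 1 alternates = 10.
Peremptories — Prosecution: 6 + 1×1 = 7; Defense: 6 + 1×1 + 2 = 9; total 16.
For-cause removals: 1.
Minimum venire: 10 + 16 + 1 = 27.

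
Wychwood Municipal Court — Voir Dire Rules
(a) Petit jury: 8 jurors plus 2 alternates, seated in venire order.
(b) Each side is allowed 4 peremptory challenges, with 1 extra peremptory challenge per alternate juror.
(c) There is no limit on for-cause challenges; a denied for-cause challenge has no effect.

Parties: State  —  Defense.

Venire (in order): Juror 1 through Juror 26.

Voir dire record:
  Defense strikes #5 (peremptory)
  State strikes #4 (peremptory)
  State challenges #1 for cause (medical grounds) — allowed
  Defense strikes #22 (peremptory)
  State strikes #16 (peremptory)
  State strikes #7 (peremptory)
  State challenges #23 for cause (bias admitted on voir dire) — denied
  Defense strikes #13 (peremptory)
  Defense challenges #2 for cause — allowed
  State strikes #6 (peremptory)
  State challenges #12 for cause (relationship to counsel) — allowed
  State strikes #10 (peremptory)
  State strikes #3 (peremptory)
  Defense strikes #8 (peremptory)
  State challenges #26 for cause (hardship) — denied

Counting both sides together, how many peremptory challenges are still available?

2

State allotment: 4 base + 1 × 2 alternates = 6. Defense allotment: 4 base + 1 × 2 alternates = 6.
State peremptories used: #4, #16, #7, #6, #10, #3 — 6 (for-cause on #1, #23, #12, #26 don't count).
Defense peremptories used: #5, #22, #13, #8 — 4 (the for-cause on #2 doesn't count).
Remaining: (6 − 6) + (6 − 4) = 2.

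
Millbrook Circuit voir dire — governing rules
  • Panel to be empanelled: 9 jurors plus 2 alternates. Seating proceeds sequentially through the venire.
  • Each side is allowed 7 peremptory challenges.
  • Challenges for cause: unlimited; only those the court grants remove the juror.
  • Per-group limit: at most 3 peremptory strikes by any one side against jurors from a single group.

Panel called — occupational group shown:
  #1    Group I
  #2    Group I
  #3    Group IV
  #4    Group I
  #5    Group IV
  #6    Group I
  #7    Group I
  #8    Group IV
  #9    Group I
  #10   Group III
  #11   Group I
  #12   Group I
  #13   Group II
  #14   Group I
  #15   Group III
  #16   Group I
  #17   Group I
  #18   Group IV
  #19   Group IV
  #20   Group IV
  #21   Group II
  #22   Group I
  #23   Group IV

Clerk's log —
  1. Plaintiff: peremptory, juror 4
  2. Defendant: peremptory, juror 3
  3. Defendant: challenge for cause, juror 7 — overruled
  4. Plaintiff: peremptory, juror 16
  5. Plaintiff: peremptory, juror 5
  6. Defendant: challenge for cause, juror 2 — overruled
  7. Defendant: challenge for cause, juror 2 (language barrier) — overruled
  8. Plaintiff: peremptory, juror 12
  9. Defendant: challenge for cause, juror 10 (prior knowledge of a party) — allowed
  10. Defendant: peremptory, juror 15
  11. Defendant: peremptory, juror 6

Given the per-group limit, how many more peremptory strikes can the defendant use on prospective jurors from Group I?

2

Defendant peremptories so far: #3, #15, #6 — 3 of 7 used, 4 left overall.
Against Group I: #6 — 1 used; per-group cap 3 leaves 2.
Binding limit: min(4, 2) = 2.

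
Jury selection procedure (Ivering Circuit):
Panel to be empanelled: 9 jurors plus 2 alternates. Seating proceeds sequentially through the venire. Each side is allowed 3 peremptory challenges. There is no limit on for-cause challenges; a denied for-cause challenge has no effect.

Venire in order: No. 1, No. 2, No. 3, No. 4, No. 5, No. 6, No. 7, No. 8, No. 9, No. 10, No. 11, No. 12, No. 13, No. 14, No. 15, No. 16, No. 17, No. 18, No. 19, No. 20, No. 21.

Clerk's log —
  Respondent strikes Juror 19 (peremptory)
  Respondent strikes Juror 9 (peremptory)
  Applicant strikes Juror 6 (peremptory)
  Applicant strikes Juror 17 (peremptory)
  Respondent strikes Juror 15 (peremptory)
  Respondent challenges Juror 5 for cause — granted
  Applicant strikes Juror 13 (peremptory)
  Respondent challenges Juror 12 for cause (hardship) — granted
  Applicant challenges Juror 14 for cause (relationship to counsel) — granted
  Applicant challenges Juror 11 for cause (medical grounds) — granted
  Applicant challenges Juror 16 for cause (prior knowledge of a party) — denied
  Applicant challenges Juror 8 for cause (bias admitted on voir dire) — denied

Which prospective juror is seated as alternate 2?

Removed: #5, #6, #9, #11, #12, #13, #14, #15, #17, #19. (#8, #16 stay — for-cause denied.)
Filling seats in venire order through position 11: #1, #2, #3, #4, #7, #8, #10, #16, #18, #20, #21.
So alternate 2 is #21.

21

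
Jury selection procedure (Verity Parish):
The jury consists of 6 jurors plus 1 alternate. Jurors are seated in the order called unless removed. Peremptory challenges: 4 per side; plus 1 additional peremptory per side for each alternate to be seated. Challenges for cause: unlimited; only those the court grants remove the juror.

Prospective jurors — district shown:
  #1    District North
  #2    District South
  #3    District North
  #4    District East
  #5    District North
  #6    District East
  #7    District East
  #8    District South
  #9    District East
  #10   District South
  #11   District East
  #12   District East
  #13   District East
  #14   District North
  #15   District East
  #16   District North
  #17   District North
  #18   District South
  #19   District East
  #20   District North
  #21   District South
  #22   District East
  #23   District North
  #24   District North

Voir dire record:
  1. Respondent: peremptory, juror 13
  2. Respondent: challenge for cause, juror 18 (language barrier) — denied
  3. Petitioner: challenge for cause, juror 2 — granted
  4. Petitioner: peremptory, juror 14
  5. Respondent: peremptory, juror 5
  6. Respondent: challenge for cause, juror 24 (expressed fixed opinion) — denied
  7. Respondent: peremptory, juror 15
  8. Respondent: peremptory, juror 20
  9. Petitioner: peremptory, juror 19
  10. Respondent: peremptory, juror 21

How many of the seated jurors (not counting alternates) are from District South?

1

Removed: #2, #5, #13, #14, #15, #19, #20, #21.
Seated jurors 1–6: #1, #3, #4, #6, #7, #8 (alternates #9 not counted).
Of those, in District South: #8 → 1.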